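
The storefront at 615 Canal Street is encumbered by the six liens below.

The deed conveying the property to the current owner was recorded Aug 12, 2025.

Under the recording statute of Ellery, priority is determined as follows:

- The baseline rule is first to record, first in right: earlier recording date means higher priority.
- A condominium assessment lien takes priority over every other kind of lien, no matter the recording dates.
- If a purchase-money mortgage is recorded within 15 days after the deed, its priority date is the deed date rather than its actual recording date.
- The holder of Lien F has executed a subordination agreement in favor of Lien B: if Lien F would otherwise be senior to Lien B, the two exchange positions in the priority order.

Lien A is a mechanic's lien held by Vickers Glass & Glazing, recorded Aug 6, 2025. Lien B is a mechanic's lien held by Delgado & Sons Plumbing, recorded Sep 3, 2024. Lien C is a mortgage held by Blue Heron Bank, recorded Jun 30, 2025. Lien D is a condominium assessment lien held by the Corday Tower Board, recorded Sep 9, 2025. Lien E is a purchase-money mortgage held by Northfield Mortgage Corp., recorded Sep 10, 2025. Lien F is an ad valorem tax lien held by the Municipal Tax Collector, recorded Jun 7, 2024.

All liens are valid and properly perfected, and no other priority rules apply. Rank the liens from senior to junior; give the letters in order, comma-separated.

Effective dates: E missed the 15-day window (29 days after the deed), so its recording date stands.
As a condominium assessment lien, D is senior to every other lien.
Ordering the rest by effective date: F (Jun 7, 2024), B (Sep 3, 2024), C (Jun 30, 2025), A (Aug 6, 2025), E (Sep 10, 2025).
Because F would otherwise rank above B, the subordination swaps them.

D, B, F, C, A, E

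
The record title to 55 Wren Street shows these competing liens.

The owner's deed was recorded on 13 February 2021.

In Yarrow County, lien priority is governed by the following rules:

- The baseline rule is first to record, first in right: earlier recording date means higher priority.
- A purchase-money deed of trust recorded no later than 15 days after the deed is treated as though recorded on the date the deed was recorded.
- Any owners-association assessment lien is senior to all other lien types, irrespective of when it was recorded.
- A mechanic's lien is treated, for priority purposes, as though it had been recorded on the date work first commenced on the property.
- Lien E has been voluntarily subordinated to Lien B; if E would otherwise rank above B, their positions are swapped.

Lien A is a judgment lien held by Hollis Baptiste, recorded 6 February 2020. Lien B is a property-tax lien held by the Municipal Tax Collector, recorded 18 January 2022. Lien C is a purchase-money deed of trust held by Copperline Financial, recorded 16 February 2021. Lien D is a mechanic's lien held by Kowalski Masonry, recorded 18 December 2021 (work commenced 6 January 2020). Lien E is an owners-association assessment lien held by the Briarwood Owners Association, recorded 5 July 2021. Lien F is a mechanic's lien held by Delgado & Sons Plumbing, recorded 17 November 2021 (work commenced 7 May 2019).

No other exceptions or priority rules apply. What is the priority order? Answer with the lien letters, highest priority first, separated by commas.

First, effective dates: C relates back to the deed date 13 February 2021; D's effective date is 6 January 2020, when work began; F is treated as recorded 7 May 2019, the work-commencement date.
As an owners-association assessment lien, E is senior to every other lien.
The other liens, earliest effective date first: F (7 May 2019), D (6 January 2020), A (6 February 2020), C (13 February 2021), B (18 January 2022).
The subordination applies — E was senior to B — so E and B swap.

B, F, D, A, C, E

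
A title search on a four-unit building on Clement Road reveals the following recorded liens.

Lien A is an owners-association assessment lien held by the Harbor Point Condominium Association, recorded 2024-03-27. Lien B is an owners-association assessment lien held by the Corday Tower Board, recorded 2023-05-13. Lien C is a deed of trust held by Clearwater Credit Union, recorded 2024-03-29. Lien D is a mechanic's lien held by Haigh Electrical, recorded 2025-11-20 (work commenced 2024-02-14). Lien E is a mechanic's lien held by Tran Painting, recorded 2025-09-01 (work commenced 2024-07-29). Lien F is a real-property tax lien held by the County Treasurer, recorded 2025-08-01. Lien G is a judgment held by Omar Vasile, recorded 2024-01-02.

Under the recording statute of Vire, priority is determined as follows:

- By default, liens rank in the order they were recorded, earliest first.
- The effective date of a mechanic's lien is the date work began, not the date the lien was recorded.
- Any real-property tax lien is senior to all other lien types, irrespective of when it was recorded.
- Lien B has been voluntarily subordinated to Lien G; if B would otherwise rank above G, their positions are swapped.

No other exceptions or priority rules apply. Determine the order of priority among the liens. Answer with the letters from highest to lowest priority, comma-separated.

Effective dates after the stated exceptions: D relates back to 2024-02-14 (work commenced); E's effective date is 2024-07-29, when work began.
As a real-property tax lien, F is senior to every other lien.
Ordering the rest by effective date: B (2023-05-13), G (2024-01-02), D (2024-02-14), A (2024-03-27), C (2024-03-29), E (2024-07-29).
Because B would otherwise rank above G, the subordination swaps them.

F, G, B, D, A, C, E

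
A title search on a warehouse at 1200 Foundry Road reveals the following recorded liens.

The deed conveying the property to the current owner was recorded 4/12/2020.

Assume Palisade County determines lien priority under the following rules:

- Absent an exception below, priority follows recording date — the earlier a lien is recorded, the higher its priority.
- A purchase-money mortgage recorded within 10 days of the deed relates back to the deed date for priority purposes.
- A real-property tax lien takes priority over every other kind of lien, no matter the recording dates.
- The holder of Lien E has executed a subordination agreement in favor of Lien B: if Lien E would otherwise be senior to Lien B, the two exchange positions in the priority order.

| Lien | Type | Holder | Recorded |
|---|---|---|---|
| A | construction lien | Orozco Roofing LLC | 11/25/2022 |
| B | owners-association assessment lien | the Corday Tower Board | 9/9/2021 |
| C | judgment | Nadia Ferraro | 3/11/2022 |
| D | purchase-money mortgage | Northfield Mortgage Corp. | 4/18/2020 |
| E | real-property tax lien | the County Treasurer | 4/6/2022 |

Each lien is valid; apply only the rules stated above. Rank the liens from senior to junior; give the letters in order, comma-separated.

Effective dates after the stated exceptions: D was recorded within the 10-day window, so its effective date is the deed date 4/12/2020.
As a real-property tax lien, E is senior to every other lien.
The other liens, earliest effective date first: D (4/12/2020), B (9/9/2021), C (3/11/2022), A (11/25/2022).
Because E would otherwise rank above B, the subordination swaps them.

B, D, E, C, A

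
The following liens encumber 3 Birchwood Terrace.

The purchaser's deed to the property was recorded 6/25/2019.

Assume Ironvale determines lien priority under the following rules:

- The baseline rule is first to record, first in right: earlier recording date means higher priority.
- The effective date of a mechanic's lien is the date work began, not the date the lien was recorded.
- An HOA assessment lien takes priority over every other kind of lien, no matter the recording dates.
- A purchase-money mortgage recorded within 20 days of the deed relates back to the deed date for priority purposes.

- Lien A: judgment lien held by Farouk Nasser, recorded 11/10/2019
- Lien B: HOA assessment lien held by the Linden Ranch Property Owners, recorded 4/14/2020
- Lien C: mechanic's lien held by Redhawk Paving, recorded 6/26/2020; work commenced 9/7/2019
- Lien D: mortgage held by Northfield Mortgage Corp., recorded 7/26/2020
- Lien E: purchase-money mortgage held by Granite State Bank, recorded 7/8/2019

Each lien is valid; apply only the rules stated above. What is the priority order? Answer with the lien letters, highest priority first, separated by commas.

Effective dates after the stated exceptions: C is treated as recorded 9/7/2019, the work-commencement date; E relates back to the deed date 6/25/2019.
As an HOA assessment lien, B is senior to every other lien.
Among the remaining liens, by effective date: E (6/25/2019), C (9/7/2019), A (11/10/2019), D (7/26/2020).

B, E, C, A, D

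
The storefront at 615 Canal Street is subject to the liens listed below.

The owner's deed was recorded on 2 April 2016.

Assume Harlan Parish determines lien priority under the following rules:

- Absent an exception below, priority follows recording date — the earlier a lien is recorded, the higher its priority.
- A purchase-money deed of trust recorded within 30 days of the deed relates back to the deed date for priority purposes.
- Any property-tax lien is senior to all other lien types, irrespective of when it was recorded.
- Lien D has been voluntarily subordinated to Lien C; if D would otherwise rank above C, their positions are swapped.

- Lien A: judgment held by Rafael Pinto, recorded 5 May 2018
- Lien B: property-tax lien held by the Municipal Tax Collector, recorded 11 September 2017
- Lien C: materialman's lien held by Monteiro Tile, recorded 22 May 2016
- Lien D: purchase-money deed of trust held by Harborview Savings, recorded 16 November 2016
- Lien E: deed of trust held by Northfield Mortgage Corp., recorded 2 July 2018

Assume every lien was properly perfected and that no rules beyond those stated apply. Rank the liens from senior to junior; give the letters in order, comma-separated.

Adjusting effective dates: D missed the 30-day window (228 days after the deed), so its recording date stands.
As a property-tax lien, B is senior to every other lien.
Ordering the rest by effective date: C (22 May 2016), D (16 November 2016), A (5 May 2018), E (2 July 2018).
Since D is not senior to C, the subordination leaves the order unchanged.

B, C, D, A, E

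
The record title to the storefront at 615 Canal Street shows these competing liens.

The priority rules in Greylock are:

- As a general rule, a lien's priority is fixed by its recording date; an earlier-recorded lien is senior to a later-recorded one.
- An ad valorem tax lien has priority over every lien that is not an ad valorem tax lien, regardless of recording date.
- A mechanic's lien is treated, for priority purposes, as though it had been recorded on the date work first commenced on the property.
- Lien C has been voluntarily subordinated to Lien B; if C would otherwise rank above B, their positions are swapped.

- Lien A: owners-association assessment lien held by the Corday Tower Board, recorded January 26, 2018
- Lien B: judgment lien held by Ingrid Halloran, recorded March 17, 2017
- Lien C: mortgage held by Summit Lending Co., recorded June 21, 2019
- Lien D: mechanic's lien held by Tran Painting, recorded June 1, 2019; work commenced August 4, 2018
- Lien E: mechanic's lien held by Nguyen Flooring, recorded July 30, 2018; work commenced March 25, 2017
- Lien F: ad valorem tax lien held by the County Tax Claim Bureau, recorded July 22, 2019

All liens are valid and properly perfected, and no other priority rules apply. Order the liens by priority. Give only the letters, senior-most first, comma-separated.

F, B, E, A, D, C

Effective dates: D's effective date is August 4, 2018, when work began; E's effective date is March 25, 2017, when work began.
F is an ad valorem tax lien, so it outranks all other liens regardless of date.
Ordering the rest by effective date: B (March 17, 2017), E (March 25, 2017), A (January 26, 2018), D (August 4, 2018), C (June 21, 2019).
Since C is not senior to B, the subordination leaves the order unchanged.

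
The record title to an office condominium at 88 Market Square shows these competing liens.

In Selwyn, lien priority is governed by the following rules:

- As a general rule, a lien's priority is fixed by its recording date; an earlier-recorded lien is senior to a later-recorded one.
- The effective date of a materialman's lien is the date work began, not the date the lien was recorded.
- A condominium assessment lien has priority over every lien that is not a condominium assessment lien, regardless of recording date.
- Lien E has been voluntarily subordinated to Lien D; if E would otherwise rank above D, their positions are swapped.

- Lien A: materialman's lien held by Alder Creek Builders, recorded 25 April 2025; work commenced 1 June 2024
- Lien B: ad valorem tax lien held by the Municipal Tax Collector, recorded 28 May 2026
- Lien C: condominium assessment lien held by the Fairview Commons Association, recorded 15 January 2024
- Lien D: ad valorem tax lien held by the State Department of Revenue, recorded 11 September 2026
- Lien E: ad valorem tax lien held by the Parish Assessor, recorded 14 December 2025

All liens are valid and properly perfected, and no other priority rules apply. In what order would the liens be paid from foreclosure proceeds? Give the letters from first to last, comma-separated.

C, A, D, B, E

First, effective dates: A's effective date is 1 June 2024, when work began.
C, as a condominium assessment lien, has superpriority and ranks first.
The other liens, earliest effective date first: A (1 June 2024), E (14 December 2025), B (28 May 2026), D (11 September 2026).
E is senior to D before the subordination, so the two trade places.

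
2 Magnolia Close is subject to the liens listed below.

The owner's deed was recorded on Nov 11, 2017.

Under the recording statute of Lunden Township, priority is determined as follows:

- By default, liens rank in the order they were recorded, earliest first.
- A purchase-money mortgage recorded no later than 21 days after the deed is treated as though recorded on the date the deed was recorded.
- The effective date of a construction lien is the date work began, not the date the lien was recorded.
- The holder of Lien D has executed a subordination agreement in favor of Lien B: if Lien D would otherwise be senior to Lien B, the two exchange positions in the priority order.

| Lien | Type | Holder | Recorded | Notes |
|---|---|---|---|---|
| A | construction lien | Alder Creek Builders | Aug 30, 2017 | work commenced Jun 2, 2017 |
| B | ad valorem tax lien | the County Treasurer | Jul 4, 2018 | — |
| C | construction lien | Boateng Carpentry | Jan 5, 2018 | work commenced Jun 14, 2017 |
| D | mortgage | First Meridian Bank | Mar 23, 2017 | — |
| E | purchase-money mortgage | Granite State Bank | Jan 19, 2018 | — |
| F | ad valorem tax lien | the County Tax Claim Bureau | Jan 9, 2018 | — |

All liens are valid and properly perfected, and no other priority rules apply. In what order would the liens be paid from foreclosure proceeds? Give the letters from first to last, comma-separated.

Effective dates after the stated exceptions: A's effective date is Jun 2, 2017, when work began; C relates back to Jun 14, 2017 (work commenced); E missed the 21-day window (69 days after the deed), so its recording date stands.
By effective date: D (Mar 23, 2017), A (Jun 2, 2017), C (Jun 14, 2017), F (Jan 9, 2018), E (Jan 19, 2018), B (Jul 4, 2018).
Because D would otherwise rank above B, the subordination swaps them.

B, A, C, F, E, D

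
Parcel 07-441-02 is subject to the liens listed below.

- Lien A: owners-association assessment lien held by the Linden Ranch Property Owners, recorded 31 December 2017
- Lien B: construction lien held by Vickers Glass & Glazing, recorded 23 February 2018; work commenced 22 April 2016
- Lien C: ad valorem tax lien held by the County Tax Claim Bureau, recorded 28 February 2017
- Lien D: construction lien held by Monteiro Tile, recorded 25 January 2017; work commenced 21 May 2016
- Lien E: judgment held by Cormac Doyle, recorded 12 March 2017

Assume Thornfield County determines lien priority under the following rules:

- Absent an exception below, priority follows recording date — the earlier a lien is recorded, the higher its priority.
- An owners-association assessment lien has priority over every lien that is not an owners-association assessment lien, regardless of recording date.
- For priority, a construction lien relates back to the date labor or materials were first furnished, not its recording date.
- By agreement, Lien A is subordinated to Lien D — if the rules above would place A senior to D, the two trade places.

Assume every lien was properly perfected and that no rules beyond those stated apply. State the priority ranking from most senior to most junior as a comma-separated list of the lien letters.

Adjusting effective dates: B relates back to 22 April 2016 (work commenced); D is treated as recorded 21 May 2016, the work-commencement date.
A is an owners-association assessment lien, so it outranks all other liens regardless of date.
Among the remaining liens, by effective date: B (22 April 2016), D (21 May 2016), C (28 February 2017), E (12 March 2017).
Because A would otherwise rank above D, the subordination swaps them.

D, B, A, C, E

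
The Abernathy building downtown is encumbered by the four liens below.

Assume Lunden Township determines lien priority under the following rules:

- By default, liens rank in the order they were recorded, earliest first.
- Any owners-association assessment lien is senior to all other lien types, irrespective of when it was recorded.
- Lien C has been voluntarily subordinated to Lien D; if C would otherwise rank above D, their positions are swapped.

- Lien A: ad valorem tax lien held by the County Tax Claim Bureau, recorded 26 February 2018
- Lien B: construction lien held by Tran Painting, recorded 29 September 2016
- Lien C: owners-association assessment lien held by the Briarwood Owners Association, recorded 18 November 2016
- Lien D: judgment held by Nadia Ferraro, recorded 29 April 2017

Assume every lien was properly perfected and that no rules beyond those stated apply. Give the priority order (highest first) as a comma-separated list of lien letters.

As an owners-association assessment lien, C is senior to every other lien.
Among the remaining liens, by effective date: B (29 September 2016), D (29 April 2017), A (26 February 2018).
Because C would otherwise rank above D, the subordination swaps them.

D, B, C, A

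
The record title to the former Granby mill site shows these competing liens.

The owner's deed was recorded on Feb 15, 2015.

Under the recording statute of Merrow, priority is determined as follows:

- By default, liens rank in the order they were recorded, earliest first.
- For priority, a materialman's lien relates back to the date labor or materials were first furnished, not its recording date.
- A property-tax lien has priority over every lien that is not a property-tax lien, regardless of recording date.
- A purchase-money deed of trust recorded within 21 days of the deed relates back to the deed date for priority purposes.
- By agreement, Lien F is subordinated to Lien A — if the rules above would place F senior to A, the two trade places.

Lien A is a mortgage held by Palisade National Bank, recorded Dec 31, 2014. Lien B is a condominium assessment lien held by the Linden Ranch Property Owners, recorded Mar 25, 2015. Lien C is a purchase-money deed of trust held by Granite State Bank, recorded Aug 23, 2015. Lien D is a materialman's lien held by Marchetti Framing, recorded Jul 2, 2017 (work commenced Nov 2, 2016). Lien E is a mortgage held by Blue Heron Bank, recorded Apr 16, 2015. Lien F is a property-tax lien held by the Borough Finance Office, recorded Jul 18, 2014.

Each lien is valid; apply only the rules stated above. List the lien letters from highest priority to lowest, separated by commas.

A, F, B, E, C, D

Effective dates: C was recorded 189 days after the deed — beyond 21 days — so no relation-back applies; D's effective date is Nov 2, 2016, when work began.
F, as a property-tax lien, has superpriority and ranks first.
The other liens, earliest effective date first: A (Dec 31, 2014), B (Mar 25, 2015), E (Apr 16, 2015), C (Aug 23, 2015), D (Nov 2, 2016).
The subordination applies — F was senior to A — so F and A swap.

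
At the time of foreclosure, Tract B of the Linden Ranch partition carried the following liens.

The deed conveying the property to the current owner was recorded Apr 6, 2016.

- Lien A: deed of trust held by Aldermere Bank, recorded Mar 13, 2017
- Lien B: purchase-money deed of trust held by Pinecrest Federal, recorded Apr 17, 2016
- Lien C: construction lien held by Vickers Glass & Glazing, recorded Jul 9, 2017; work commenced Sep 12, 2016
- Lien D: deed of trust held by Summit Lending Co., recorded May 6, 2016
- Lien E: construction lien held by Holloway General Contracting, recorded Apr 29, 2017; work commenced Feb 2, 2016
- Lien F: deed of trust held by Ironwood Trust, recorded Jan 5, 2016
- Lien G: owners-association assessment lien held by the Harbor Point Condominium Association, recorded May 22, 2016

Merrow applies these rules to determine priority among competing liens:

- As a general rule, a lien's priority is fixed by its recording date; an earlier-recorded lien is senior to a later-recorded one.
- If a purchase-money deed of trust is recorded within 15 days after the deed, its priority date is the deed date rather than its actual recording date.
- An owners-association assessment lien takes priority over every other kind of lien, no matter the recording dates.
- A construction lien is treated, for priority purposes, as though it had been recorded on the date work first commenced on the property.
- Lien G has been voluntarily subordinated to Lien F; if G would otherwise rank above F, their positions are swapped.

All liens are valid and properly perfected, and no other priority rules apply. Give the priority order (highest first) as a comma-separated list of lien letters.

First, effective dates: B's effective date is the deed date, Apr 6, 2016; C's effective date is Sep 12, 2016, when work began; E relates back to Feb 2, 2016 (work commenced).
G, as an owners-association assessment lien, has superpriority and ranks first.
Among the remaining liens, by effective date: F (Jan 5, 2016), E (Feb 2, 2016), B (Apr 6, 2016), D (May 6, 2016), C (Sep 12, 2016), A (Mar 13, 2017).
The subordination applies — G was senior to F — so G and F swap.

F, G, E, B, D, C, A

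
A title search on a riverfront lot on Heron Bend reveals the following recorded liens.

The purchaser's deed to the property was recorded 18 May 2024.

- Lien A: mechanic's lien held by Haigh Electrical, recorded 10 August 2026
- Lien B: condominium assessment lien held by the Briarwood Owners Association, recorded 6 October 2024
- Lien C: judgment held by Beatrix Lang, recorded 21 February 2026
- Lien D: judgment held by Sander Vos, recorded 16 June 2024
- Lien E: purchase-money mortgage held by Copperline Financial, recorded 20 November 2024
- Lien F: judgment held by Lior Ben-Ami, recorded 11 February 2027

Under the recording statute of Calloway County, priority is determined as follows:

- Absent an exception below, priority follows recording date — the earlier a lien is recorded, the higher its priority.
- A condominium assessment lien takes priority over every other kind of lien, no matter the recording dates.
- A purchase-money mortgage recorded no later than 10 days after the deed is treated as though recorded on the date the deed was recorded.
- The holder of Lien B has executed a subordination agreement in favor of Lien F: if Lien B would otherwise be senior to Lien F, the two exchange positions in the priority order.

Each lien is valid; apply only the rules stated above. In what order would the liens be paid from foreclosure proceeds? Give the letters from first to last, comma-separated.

Effective dates: E was recorded 186 days after the deed — beyond 10 days — so no relation-back applies.
B is a condominium assessment lien and takes priority over every other lien.
Ordering the rest by effective date: D (16 June 2024), E (20 November 2024), C (21 February 2026), A (10 August 2026), F (11 February 2027).
B would otherwise be senior to F, so under the subordination agreement B and F exchange positions.

F, D, E, C, A, B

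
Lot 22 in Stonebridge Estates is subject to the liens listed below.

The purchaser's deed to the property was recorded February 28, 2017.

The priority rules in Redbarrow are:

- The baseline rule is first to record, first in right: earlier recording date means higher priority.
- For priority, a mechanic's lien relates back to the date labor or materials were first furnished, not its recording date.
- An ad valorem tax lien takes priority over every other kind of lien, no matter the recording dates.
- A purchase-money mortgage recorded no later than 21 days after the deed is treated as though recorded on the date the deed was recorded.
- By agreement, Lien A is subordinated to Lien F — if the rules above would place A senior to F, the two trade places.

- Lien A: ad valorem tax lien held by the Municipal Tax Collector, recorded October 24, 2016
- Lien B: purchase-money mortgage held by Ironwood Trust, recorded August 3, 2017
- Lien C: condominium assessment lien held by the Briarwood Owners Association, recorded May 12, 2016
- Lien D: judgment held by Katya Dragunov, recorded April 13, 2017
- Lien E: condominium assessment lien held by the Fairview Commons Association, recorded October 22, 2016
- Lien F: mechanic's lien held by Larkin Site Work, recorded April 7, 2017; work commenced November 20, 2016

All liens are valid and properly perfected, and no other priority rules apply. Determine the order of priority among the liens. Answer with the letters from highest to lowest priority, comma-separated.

F, C, E, A, D, B

Effective dates after the stated exceptions: B was recorded 156 days after the deed, outside the 21-day window, so it keeps its recording date; F is treated as recorded November 20, 2016, the work-commencement date.
A is an ad valorem tax lien and takes priority over every other lien.
Among the remaining liens, by effective date: C (May 12, 2016), E (October 22, 2016), F (November 20, 2016), D (April 13, 2017), B (August 3, 2017).
The subordination applies — A was senior to F — so A and F swap.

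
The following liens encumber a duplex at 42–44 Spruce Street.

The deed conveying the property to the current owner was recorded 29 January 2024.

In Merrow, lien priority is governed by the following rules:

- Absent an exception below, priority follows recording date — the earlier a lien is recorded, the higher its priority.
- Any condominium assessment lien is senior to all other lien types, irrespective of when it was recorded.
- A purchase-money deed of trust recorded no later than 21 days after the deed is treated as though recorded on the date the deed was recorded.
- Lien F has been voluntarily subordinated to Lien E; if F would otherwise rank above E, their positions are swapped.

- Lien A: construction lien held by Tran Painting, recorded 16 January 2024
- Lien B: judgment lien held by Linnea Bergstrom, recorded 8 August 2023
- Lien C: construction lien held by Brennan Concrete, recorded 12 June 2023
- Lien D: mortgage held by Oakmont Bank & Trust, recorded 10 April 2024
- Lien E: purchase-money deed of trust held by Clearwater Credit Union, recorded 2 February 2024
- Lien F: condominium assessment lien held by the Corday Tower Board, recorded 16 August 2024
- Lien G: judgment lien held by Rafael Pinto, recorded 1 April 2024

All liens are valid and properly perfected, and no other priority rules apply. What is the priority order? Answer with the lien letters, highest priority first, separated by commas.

Effective dates after the stated exceptions: E relates back to the deed date 29 January 2024.
F is a condominium assessment lien and takes priority over every other lien.
Remaining liens by effective date: C (12 June 2023), B (8 August 2023), A (16 January 2024), E (29 January 2024), G (1 April 2024), D (10 April 2024).
F is senior to E before the subordination, so the two trade places.

E, C, B, A, F, G, D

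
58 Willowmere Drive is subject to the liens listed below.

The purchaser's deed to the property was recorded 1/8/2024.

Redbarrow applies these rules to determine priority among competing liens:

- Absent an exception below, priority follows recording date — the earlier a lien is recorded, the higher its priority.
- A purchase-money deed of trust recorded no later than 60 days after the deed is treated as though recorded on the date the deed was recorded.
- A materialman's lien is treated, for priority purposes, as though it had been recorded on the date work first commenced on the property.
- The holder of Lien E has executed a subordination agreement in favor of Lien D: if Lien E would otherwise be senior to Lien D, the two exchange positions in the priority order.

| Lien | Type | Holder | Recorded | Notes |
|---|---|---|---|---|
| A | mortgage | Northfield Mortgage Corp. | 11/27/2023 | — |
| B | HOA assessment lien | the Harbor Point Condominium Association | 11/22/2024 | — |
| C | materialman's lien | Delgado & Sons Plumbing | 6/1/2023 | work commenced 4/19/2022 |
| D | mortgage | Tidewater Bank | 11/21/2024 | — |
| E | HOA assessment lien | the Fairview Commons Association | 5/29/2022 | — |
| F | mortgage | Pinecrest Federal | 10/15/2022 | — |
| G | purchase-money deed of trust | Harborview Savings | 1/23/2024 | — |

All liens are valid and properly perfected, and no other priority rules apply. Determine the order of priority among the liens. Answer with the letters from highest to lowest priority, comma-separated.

C, D, F, A, G, E, B

Adjusting effective dates: C's effective date is 4/19/2022, when work began; G's effective date is the deed date, 1/8/2024.
Sorted by effective date: C (4/19/2022), E (5/29/2022), F (10/15/2022), A (11/27/2023), G (1/8/2024), D (11/21/2024), B (11/22/2024).
E is senior to D before the subordination, so the two trade places.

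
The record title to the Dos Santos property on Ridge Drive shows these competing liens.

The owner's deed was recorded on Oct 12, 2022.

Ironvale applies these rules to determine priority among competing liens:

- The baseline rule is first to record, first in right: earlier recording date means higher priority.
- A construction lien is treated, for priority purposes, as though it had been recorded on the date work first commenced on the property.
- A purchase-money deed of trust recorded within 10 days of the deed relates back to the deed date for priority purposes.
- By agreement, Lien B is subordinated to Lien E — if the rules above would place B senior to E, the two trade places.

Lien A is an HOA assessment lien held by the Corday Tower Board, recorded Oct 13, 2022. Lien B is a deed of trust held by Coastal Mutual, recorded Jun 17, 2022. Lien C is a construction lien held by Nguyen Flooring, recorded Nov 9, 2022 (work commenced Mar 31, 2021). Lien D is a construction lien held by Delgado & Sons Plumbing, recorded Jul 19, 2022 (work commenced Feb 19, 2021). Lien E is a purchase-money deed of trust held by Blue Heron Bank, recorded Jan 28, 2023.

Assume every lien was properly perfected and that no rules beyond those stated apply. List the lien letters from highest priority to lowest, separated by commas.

D, C, E, A, B

Adjusting effective dates: C is treated as recorded Mar 31, 2021, the work-commencement date; D relates back to Feb 19, 2021 (work commenced); E missed the 10-day window (108 days after the deed), so its recording date stands.
By effective date, earliest first: D (Feb 19, 2021), C (Mar 31, 2021), B (Jun 17, 2022), A (Oct 13, 2022), E (Jan 28, 2023).
The subordination applies — B was senior to E — so B and E swap.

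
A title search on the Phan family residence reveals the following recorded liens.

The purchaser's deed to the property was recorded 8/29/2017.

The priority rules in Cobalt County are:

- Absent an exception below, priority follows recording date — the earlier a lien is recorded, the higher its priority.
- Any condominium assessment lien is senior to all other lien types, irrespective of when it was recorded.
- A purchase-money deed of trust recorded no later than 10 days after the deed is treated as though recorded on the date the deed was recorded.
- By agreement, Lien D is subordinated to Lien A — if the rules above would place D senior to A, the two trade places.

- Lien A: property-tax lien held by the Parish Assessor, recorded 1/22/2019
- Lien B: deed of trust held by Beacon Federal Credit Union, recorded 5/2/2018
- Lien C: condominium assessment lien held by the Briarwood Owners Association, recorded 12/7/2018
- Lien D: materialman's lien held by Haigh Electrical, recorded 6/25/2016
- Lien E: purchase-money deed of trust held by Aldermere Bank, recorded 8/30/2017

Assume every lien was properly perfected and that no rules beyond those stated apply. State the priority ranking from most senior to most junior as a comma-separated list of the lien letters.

C, A, E, B, D

Effective dates after the stated exceptions: E relates back to the deed date 8/29/2017.
C is a condominium assessment lien and takes priority over every other lien.
The other liens, earliest effective date first: D (6/25/2016), E (8/29/2017), B (5/2/2018), A (1/22/2019).
The subordination applies — D was senior to A — so D and A swap.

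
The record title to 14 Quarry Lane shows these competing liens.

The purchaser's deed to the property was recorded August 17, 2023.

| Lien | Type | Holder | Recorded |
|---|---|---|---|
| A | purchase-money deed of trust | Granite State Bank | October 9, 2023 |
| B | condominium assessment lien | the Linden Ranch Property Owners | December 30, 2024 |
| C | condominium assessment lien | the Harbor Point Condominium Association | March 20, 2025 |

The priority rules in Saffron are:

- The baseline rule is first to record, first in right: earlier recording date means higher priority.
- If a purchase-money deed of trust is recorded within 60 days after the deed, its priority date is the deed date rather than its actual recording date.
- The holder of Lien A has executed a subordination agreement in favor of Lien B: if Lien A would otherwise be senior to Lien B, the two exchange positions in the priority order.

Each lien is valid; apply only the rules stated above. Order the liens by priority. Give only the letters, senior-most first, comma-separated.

B, A, C

First, effective dates: A relates back to the deed date August 17, 2023.
By effective date: A (August 17, 2023), B (December 30, 2024), C (March 20, 2025).
Because A would otherwise rank above B, the subordination swaps them.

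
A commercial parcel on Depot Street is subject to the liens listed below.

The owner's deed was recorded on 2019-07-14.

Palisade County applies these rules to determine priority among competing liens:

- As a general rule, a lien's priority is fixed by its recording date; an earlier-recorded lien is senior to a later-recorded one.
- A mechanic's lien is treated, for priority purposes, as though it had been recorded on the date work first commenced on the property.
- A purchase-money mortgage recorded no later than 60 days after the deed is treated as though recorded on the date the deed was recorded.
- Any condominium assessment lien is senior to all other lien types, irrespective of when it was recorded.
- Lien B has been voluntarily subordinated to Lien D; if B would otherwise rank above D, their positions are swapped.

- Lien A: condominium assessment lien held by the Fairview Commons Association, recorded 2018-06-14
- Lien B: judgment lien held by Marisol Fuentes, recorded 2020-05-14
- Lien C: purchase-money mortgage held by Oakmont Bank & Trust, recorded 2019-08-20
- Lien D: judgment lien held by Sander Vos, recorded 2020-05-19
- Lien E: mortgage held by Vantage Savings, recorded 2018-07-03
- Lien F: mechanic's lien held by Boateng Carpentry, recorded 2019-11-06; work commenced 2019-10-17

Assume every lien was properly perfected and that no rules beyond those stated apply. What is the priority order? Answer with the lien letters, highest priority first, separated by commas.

A, E, C, F, D, B

Adjusting effective dates: C was recorded within the 60-day window, so its effective date is the deed date 2019-07-14; F's effective date is 2019-10-17, when work began.
A is a condominium assessment lien and takes priority over every other lien.
Remaining liens by effective date: E (2018-07-03), C (2019-07-14), F (2019-10-17), B (2020-05-14), D (2020-05-19).
Because B would otherwise rank above D, the subordination swaps them.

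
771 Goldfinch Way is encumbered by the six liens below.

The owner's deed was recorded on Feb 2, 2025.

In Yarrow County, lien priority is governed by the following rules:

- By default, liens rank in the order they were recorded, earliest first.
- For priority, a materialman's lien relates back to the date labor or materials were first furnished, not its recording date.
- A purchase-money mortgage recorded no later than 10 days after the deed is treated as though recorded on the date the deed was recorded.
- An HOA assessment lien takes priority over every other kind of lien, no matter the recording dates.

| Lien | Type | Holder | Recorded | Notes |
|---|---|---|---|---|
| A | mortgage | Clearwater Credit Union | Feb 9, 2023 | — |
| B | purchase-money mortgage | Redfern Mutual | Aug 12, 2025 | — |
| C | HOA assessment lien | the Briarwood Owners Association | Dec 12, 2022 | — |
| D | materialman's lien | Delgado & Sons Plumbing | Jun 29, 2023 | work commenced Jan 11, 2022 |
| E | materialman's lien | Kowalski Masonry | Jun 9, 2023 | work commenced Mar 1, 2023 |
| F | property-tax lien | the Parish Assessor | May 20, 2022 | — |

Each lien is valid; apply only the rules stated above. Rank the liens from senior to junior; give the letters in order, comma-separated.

C, D, F, A, E, B

Effective dates after the stated exceptions: B missed the 10-day window (191 days after the deed), so its recording date stands; D's effective date is Jan 11, 2022, when work began; E's effective date is Mar 1, 2023, when work began.
C is an HOA assessment lien, so it outranks all other liens regardless of date.
The other liens, earliest effective date first: D (Jan 11, 2022), F (May 20, 2022), A (Feb 9, 2023), E (Mar 1, 2023), B (Aug 12, 2025).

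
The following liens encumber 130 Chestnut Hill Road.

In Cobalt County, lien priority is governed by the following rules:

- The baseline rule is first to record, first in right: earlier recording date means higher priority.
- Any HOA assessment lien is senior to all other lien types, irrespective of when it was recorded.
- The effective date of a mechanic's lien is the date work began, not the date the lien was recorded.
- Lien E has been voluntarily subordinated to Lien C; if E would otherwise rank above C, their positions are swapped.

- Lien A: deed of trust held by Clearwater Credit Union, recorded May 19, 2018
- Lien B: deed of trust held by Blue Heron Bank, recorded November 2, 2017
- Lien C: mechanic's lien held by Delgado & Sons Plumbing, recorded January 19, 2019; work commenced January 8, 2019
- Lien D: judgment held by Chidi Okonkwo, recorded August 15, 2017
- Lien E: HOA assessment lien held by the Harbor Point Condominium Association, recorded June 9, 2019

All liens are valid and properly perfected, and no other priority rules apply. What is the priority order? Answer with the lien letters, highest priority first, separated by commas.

C, D, B, A, E

Adjusting effective dates: C relates back to January 8, 2019 (work commenced).
As an HOA assessment lien, E is senior to every other lien.
Among the remaining liens, by effective date: D (August 15, 2017), B (November 2, 2017), A (May 19, 2018), C (January 8, 2019).
Because E would otherwise rank above C, the subordination swaps them.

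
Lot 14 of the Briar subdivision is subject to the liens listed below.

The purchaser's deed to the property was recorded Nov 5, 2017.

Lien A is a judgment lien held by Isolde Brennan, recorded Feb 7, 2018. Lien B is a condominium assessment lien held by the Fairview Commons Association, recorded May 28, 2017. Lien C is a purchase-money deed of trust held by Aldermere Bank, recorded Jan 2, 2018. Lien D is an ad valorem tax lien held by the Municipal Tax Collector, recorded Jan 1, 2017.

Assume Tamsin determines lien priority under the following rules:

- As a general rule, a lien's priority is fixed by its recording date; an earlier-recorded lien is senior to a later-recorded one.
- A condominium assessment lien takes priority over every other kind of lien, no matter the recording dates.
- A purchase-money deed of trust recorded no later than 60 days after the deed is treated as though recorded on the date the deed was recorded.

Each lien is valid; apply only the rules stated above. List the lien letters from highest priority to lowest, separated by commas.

B, D, C, A

Effective dates: C was recorded within the 60-day window, so its effective date is the deed date Nov 5, 2017.
B is a condominium assessment lien, so it outranks all other liens regardless of date.
Among the remaining liens, by effective date: D (Jan 1, 2017), C (Nov 5, 2017), A (Feb 7, 2018).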